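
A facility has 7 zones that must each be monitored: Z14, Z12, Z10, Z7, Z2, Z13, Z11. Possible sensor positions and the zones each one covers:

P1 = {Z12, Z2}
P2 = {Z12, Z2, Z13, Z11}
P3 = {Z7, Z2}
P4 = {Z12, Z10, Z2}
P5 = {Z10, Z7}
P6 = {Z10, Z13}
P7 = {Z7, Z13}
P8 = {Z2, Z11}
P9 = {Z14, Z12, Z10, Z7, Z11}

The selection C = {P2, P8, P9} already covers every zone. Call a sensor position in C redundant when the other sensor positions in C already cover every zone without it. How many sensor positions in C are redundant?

Drop P2: Z13 uncovered — not redundant.
Drop P8: the rest still cover every zone — redundant.
Drop P9: Z14, Z10, Z7 uncovered — not redundant.
1 redundant: P8.

1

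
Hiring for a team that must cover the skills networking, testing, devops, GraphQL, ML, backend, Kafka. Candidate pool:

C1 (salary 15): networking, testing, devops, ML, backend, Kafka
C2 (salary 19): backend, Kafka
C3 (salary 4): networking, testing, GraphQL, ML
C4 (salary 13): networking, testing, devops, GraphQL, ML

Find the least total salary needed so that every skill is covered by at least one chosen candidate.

C1, C3 cover every skill at salary 15 + 4 = 19.
Any cover uses at least 2 candidates; among all covering selections none totals below 19.

19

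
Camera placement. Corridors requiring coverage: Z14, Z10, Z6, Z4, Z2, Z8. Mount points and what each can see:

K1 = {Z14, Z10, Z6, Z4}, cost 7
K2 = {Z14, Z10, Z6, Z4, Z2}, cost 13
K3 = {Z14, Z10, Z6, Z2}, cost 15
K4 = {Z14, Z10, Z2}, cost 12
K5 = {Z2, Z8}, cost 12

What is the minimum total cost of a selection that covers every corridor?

K1, K5 cover every corridor at cost 7 + 12 = 19.
Any cover uses at least 2 camera mounts; among all covering selections none totals below 19.

19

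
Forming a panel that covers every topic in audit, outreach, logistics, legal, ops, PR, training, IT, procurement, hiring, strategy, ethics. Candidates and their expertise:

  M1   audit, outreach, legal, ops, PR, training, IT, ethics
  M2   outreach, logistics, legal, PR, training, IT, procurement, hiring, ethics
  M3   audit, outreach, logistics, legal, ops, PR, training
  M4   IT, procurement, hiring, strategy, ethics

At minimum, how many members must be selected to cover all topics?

2

M3, M4 together cover {audit, outreach, logistics, legal, ops, PR, training, IT, procurement, hiring, strategy, ethics} — every topic.
No single member contains all 12 topics, so 2 is optimal.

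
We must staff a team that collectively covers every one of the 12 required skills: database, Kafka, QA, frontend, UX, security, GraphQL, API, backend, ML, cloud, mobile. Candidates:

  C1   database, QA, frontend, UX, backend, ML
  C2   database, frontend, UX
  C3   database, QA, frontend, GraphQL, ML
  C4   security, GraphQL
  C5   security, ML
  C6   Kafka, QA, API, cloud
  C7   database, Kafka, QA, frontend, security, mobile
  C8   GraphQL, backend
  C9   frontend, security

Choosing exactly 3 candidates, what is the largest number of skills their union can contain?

Choosing C1, C4, C6 covers {database, Kafka, QA, frontend, UX, security, GraphQL, API, backend, ML, cloud} — 11 skills.
No choice of 3 candidates does better; here mobile is left uncovered.

11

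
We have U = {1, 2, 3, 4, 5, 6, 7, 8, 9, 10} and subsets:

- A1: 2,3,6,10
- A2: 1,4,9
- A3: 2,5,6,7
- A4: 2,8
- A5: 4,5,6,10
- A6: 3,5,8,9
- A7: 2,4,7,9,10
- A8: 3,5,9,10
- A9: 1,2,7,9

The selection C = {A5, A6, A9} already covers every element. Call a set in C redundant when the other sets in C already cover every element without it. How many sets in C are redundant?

Drop A5: 4, 6, 10 uncovered — not redundant.
Drop A6: 3, 8 uncovered — not redundant.
Drop A9: 1, 2, 7 uncovered — not redundant.
None of the sets in C is redundant.

0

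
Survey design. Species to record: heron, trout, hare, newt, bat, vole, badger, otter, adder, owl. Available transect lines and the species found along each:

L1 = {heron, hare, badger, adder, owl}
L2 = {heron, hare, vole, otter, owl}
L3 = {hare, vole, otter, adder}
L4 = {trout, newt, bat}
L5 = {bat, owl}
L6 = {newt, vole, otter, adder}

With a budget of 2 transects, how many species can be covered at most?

8

Choosing L1, L4 covers {heron, trout, hare, newt, bat, badger, adder, owl} — 8 species.
No choice of 2 transects does better; here vole, otter are left uncovered.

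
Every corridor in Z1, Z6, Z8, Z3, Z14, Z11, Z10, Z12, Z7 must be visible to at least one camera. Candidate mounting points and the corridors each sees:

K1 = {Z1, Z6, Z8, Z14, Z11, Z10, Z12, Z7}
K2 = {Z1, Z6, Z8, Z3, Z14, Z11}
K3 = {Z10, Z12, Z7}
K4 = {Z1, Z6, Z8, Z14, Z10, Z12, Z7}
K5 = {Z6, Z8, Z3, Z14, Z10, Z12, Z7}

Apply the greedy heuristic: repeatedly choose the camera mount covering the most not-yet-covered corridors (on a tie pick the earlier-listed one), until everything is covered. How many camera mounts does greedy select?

2

Pick 1: K1 covers 8 new corridors (Z1, Z6, Z8, Z14, Z11, Z10, Z12, Z7).
Pick 2: K2 covers 1 new corridors (Z3).
Greedy uses 2 camera mounts.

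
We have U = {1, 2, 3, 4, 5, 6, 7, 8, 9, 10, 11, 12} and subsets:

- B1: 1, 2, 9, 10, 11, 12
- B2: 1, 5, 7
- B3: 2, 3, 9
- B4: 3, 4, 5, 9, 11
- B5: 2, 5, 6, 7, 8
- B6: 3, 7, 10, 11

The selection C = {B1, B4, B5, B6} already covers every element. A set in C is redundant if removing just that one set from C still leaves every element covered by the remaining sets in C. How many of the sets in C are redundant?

1

Drop B1: 1, 12 uncovered — not redundant.
Drop B4: 4 uncovered — not redundant.
Drop B5: 6, 8 uncovered — not redundant.
Drop B6: the rest still cover every element — redundant.
1 redundant: B6.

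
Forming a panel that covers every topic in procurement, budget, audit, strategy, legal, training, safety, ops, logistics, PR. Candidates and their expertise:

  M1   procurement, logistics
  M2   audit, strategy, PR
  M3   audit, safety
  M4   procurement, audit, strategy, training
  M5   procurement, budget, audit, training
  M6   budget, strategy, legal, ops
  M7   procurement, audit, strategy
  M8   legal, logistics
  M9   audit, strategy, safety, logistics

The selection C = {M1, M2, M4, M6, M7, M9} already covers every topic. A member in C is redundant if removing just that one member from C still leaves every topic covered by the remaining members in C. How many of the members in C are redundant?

Drop M1: the rest still cover every topic — redundant.
Drop M2: PR uncovered — not redundant.
Drop M4: training uncovered — not redundant.
Drop M6: budget, legal, ops uncovered — not redundant.
Drop M7: the rest still cover every topic — redundant.
Drop M9: safety uncovered — not redundant.
2 redundant: M1, M7.

2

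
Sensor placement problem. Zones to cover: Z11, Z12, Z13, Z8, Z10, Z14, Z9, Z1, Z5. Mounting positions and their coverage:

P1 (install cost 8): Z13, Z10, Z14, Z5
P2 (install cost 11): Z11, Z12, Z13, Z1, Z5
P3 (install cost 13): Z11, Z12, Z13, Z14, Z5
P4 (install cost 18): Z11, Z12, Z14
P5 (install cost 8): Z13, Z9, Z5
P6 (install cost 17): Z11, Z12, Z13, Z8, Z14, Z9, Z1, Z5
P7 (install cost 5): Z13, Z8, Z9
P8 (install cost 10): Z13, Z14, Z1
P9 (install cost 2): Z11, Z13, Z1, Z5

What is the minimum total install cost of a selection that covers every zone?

24

P1, P2, P7 cover every zone at install cost 8 + 11 + 5 = 24.
Any cover uses at least 2 sensor positions; among all covering selections none totals below 24.
Greedy by coverage-per-install cost would pick P9, P7, P1, P2 for 26 — worse than the optimum 24.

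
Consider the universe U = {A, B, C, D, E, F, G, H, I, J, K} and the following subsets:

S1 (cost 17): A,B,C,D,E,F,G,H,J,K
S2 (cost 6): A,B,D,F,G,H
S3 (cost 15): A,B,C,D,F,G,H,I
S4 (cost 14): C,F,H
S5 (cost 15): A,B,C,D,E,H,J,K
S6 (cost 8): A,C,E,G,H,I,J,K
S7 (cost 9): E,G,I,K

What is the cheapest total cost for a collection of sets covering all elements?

14

S2, S6 cover every element at cost 6 + 8 = 14.
Any cover uses at least 2 sets; among all covering selections none totals below 14.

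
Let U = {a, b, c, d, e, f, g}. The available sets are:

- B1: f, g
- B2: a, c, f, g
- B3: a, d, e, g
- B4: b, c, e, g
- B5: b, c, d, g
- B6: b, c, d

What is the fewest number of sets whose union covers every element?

3

B1, B3, B4 together cover {a, b, c, d, e, f, g} — every element.
No 2 of the 6 sets cover everything (all 15 pairs fall short), so 3 is minimum.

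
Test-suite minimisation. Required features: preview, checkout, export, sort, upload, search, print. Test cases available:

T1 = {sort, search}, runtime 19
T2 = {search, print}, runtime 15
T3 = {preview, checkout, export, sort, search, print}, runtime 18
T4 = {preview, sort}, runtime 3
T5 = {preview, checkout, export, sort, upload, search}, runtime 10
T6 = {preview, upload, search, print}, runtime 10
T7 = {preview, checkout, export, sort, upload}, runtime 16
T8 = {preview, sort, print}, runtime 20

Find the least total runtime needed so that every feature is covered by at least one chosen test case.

T5, T6 cover every feature at runtime 10 + 10 = 20.
Any cover uses at least 2 test cases; among all covering selections none totals below 20.

20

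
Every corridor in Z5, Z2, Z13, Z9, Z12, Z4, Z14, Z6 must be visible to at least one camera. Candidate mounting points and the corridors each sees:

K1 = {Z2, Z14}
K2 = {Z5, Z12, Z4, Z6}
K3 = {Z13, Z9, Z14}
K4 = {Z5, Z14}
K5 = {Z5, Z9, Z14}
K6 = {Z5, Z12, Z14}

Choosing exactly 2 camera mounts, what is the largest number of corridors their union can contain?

Choosing K2, K3 covers {Z5, Z13, Z9, Z12, Z4, Z14, Z6} — 7 corridors.
No choice of 2 camera mounts does better; here Z2 is left uncovered.

7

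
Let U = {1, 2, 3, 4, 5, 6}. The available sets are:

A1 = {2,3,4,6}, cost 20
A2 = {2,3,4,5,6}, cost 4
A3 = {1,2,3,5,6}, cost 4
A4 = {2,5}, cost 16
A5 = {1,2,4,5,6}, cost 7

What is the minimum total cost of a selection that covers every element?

8

A2, A3 cover every element at cost 4 + 4 = 8.
Any cover uses at least 2 sets; among all covering selections none totals below 8.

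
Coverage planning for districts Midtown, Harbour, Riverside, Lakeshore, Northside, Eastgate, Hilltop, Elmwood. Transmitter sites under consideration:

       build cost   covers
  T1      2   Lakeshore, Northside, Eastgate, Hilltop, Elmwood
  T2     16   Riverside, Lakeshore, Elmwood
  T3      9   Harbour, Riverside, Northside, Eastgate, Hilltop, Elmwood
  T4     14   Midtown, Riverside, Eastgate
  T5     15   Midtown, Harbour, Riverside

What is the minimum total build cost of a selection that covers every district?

T1, T5 cover every district at build cost 2 + 15 = 17.
Any cover uses at least 2 transmitter sites; among all covering selections none totals below 17.
Greedy by coverage-per-build cost would pick T1, T3, T4 for 25 — worse than the optimum 17.

17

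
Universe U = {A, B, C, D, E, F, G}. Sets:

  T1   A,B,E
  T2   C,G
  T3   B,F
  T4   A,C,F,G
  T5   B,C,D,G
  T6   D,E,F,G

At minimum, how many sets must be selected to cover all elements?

T1, T2, T6 together cover {A, B, C, D, E, F, G} — every element.
No 2 of the 6 sets cover everything (all 15 pairs fall short), so 3 is minimum.

3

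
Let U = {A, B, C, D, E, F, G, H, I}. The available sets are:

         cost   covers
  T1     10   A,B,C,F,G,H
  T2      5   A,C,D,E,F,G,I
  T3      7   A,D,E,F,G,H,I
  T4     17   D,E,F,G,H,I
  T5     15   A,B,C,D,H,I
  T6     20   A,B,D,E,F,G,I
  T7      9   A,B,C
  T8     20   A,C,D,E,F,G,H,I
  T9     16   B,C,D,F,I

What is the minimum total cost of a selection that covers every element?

T1, T2 cover every element at cost 10 + 5 = 15.
Any cover uses at least 2 sets; among all covering selections none totals below 15.

15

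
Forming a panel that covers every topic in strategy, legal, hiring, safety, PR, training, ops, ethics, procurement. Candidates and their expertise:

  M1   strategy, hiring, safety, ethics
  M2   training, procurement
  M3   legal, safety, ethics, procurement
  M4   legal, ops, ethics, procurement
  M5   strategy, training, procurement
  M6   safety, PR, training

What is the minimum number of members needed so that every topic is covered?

M1, M4, M6 together cover {strategy, legal, hiring, safety, PR, training, ops, ethics, procurement} — every topic.
No 2 of the 6 members cover everything (all 15 pairs fall short), so 3 is minimum.

3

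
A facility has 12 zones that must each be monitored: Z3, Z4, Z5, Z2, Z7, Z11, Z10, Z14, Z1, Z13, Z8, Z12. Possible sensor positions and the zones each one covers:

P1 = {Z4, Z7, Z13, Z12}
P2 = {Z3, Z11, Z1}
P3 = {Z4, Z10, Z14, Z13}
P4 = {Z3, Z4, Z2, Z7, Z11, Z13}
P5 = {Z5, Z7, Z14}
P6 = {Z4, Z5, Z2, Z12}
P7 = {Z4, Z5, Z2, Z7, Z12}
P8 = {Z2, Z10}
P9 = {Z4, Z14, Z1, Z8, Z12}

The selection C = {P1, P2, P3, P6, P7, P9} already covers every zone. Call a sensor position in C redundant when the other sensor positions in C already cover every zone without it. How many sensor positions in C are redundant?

3

Drop P1: the rest still cover every zone — redundant.
Drop P2: Z3, Z11 uncovered — not redundant.
Drop P3: Z10 uncovered — not redundant.
Drop P6: the rest still cover every zone — redundant.
Drop P7: the rest still cover every zone — redundant.
Drop P9: Z8 uncovered — not redundant.
3 redundant: P1, P6, P7.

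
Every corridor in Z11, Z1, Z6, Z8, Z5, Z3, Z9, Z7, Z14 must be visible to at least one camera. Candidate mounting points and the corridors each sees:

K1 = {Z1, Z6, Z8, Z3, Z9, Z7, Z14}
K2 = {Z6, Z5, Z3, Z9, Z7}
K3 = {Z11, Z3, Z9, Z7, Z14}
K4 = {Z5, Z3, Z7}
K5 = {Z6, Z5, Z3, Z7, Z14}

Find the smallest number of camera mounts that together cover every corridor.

3

K1, K2, K3 together cover {Z11, Z1, Z6, Z8, Z5, Z3, Z9, Z7, Z14} — every corridor.
No 2 of the 5 camera mounts cover everything (all 10 pairs fall short), so 3 is minimum.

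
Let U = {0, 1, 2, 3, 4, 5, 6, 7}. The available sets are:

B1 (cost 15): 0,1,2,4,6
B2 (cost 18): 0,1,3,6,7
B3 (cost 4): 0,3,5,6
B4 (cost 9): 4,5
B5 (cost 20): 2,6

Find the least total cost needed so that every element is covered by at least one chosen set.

B1, B2, B3 cover every element at cost 15 + 18 + 4 = 37.
Any cover uses at least 3 sets; among all covering selections none totals below 37.

37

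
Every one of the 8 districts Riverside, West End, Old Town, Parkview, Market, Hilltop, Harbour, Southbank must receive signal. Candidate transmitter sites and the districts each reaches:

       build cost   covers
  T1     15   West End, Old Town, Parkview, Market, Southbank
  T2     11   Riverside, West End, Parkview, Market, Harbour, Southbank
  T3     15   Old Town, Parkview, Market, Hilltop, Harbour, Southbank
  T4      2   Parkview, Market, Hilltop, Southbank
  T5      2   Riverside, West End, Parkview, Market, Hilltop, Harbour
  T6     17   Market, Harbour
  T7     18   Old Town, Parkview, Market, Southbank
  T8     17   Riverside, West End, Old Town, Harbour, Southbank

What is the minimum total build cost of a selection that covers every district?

T1, T5 cover every district at build cost 15 + 2 = 17.
Any cover uses at least 2 transmitter sites; among all covering selections none totals below 17.
Greedy by coverage-per-build cost would pick T5, T4, T1 for 19 — worse than the optimum 17.

17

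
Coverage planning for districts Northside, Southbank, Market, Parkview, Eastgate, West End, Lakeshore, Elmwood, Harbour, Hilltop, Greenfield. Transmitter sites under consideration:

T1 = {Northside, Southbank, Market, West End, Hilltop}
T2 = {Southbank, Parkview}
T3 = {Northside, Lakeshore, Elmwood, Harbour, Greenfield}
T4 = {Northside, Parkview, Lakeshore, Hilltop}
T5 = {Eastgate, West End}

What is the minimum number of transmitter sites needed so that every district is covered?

T1, T2, T3, T5 together cover {Northside, Southbank, Market, Parkview, Eastgate, West End, Lakeshore, Elmwood, Harbour, Hilltop, Greenfield} — every district.
No 3 of the 5 transmitter sites cover everything (all 10 triples fall short), so 4 is minimum.

4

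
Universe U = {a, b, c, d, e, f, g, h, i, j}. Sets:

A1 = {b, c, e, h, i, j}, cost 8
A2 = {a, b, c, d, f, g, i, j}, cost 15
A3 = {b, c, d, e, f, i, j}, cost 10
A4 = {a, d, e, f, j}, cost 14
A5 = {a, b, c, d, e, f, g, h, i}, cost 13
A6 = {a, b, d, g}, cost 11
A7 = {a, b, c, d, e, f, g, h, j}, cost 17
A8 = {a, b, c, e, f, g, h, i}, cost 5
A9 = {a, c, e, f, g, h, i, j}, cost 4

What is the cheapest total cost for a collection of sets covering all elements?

A3, A9 cover every element at cost 10 + 4 = 14.
Any cover uses at least 2 sets; among all covering selections none totals below 14.

14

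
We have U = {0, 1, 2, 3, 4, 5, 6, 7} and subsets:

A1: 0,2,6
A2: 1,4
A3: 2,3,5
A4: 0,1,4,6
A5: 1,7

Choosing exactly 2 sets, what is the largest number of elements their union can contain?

Choosing A3, A4 covers {0, 1, 2, 3, 4, 5, 6} — 7 elements.
No choice of 2 sets does better; here 7 is left uncovered.

7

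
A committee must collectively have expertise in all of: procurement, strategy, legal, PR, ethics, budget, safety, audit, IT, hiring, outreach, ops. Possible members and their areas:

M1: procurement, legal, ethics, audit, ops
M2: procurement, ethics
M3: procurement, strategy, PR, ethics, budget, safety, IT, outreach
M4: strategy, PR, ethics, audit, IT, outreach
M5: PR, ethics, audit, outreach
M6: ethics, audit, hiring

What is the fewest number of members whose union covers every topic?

M1, M3, M6 together cover {procurement, strategy, legal, PR, ethics, budget, safety, audit, IT, hiring, outreach, ops} — every topic.
No 2 of the 6 members cover everything (all 15 pairs fall short), so 3 is minimum.

3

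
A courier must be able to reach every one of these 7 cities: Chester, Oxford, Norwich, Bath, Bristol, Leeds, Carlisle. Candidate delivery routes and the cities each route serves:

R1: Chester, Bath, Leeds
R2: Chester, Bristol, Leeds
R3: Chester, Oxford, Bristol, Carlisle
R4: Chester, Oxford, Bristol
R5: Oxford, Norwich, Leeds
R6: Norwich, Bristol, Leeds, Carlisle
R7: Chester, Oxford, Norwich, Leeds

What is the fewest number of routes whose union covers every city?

R1, R3, R5 together cover {Chester, Oxford, Norwich, Bath, Bristol, Leeds, Carlisle} — every city.
No 2 of the 7 routes cover everything (all 21 pairs fall short), so 3 is minimum.

3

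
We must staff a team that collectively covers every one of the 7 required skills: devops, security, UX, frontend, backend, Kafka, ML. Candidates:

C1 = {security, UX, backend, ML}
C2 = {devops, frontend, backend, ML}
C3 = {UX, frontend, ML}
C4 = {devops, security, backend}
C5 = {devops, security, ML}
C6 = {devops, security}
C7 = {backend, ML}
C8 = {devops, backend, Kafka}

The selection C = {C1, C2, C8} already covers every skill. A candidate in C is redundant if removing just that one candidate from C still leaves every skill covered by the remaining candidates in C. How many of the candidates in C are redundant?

0

Drop C1: security, UX uncovered — not redundant.
Drop C2: frontend uncovered — not redundant.
Drop C8: Kafka uncovered — not redundant.
None of the candidates in C is redundant.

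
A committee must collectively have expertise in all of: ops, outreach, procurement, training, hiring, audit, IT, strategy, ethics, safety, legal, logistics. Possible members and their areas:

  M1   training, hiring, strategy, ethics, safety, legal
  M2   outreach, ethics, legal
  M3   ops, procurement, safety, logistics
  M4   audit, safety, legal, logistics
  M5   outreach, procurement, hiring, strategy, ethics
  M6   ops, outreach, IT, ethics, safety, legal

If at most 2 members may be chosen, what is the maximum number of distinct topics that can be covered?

9

Choosing M1, M3 covers {ops, procurement, training, hiring, strategy, ethics, safety, legal, logistics} — 9 topics.
No choice of 2 members does better; here outreach, audit, IT are left uncovered.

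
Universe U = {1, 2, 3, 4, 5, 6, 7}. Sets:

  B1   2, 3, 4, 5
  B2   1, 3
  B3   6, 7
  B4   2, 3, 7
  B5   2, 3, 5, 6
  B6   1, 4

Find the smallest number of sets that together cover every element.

B1, B2, B3 together cover {1, 2, 3, 4, 5, 6, 7} — every element.
No 2 of the 6 sets cover everything (all 15 pairs fall short), so 3 is minimum.

3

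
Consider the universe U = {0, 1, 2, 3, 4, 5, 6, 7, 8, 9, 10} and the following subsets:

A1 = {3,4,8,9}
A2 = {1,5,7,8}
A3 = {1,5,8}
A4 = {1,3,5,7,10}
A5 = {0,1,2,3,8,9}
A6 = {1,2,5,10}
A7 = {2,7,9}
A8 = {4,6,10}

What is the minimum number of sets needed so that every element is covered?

3

A2, A5, A8 together cover {0, 1, 2, 3, 4, 5, 6, 7, 8, 9, 10} — every element.
No 2 of the 8 sets cover everything (all 28 pairs fall short), so 3 is minimum.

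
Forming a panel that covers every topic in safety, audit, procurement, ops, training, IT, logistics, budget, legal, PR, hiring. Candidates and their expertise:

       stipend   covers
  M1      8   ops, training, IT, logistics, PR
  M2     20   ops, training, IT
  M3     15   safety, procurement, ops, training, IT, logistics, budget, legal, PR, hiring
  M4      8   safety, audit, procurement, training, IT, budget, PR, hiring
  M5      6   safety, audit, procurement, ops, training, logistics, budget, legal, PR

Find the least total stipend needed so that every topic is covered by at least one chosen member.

M4, M5 cover every topic at stipend 8 + 6 = 14.
Any cover uses at least 2 members; among all covering selections none totals below 14.

14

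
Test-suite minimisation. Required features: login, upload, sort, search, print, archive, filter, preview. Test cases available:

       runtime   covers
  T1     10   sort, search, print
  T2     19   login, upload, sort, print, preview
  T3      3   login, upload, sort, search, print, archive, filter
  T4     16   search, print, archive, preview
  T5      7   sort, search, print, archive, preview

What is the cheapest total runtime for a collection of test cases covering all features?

T3, T5 cover every feature at runtime 3 + 7 = 10.
Any cover uses at least 2 test cases; among all covering selections none totals below 10.

10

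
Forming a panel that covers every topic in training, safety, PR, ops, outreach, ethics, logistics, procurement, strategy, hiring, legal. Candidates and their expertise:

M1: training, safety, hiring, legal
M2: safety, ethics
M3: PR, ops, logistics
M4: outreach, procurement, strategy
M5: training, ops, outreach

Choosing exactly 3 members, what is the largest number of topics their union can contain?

Choosing M1, M3, M4 covers {training, safety, PR, ops, outreach, logistics, procurement, strategy, hiring, legal} — 10 topics.
No choice of 3 members does better; here ethics is left uncovered.

10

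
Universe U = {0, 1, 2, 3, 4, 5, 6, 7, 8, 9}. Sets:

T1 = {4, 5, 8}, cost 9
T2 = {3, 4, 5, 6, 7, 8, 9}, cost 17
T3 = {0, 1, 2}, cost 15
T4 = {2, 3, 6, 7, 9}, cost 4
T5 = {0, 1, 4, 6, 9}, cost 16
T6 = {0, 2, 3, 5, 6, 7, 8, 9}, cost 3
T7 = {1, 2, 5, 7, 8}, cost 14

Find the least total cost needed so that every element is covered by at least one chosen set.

19

T5, T6 cover every element at cost 16 + 3 = 19.
Any cover uses at least 2 sets; among all covering selections none totals below 19.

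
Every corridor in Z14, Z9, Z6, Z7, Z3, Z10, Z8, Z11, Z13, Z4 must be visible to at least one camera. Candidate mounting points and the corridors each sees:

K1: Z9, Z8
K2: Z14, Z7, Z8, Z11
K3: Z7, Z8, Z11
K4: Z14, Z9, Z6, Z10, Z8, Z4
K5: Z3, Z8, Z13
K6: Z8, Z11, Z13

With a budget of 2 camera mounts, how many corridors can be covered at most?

8

Choosing K2, K4 covers {Z14, Z9, Z6, Z7, Z10, Z8, Z11, Z4} — 8 corridors.
No choice of 2 camera mounts does better; here Z3, Z13 are left uncovered.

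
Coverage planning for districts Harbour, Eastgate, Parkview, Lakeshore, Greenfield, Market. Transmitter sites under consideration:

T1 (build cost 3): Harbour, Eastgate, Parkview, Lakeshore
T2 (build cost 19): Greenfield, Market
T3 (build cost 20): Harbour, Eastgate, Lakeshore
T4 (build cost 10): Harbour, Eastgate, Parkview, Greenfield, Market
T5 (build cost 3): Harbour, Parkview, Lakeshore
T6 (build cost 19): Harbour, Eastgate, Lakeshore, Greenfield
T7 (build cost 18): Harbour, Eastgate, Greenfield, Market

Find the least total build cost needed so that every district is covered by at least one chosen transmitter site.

T1, T4 cover every district at build cost 3 + 10 = 13.
Any cover uses at least 2 transmitter sites; among all covering selections none totals below 13.

13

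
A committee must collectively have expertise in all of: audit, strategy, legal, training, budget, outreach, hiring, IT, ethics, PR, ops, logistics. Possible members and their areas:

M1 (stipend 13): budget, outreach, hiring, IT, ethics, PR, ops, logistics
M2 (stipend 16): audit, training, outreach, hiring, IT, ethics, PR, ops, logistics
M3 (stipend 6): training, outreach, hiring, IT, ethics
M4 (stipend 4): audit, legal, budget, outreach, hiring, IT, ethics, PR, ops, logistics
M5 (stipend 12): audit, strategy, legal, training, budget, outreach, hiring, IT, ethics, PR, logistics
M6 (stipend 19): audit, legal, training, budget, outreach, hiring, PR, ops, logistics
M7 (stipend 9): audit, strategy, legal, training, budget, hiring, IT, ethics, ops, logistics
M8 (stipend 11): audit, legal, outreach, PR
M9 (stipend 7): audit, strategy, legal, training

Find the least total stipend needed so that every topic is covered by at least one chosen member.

11

M4, M9 cover every topic at stipend 4 + 7 = 11.
Any cover uses at least 2 members; among all covering selections none totals below 11.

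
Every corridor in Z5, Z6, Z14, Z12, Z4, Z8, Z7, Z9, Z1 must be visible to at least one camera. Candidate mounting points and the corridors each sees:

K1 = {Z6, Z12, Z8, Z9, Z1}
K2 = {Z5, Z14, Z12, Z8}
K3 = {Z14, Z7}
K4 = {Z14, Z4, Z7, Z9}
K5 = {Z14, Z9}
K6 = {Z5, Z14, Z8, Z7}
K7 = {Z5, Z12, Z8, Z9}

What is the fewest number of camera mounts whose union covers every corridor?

3

K1, K2, K4 together cover {Z5, Z6, Z14, Z12, Z4, Z8, Z7, Z9, Z1} — every corridor.
No 2 of the 7 camera mounts cover everything (all 21 pairs fall short), so 3 is minimum.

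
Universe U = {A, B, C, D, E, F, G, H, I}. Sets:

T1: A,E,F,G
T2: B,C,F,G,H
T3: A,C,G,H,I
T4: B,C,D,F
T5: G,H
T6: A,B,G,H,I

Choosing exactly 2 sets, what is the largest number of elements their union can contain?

Choosing T3, T4 covers {A, B, C, D, F, G, H, I} — 8 elements.
No choice of 2 sets does better; here E is left uncovered.

8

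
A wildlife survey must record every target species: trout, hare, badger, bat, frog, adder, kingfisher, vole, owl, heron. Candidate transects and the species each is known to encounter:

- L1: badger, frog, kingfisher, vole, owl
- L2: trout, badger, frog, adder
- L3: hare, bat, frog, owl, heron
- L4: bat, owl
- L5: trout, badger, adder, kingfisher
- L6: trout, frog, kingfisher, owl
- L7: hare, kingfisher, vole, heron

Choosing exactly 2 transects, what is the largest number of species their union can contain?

Choosing L3, L5 covers {trout, hare, badger, bat, frog, adder, kingfisher, owl, heron} — 9 species.
No choice of 2 transects does better; here vole is left uncovered.

9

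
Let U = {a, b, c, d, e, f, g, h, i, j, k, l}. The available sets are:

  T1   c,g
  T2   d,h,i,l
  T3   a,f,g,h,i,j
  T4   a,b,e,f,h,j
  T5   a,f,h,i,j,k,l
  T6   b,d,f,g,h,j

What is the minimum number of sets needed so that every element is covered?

T1, T2, T4, T5 together cover {a, b, c, d, e, f, g, h, i, j, k, l} — every element.
No 3 of the 6 sets cover everything (all 20 triples fall short), so 4 is minimum.

4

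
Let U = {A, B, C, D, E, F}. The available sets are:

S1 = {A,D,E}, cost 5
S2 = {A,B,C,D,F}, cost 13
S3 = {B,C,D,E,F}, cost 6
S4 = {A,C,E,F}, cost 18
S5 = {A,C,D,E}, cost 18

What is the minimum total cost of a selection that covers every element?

11

S1, S3 cover every element at cost 5 + 6 = 11.
Any cover uses at least 2 sets; among all covering selections none totals below 11.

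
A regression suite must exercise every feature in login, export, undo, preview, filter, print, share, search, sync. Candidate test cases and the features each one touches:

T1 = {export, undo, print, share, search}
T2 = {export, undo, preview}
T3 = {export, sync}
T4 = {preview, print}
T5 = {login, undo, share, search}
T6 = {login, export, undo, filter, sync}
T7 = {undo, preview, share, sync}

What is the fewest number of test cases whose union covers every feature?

3

T1, T2, T6 together cover {login, export, undo, preview, filter, print, share, search, sync} — every feature.
No 2 of the 7 test cases cover everything (all 21 pairs fall short), so 3 is minimum.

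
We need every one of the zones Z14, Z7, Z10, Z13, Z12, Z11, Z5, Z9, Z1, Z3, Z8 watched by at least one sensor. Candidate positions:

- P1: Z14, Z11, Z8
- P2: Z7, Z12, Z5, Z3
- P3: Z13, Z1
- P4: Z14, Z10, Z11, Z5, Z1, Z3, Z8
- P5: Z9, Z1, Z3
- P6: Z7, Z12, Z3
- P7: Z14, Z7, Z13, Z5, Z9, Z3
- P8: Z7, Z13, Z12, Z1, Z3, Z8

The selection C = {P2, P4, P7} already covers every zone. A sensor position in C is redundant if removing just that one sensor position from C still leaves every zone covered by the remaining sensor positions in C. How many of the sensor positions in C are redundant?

0

Drop P2: Z12 uncovered — not redundant.
Drop P4: Z10, Z11, Z1, Z8 uncovered — not redundant.
Drop P7: Z13, Z9 uncovered — not redundant.
None of the sensor positions in C is redundant.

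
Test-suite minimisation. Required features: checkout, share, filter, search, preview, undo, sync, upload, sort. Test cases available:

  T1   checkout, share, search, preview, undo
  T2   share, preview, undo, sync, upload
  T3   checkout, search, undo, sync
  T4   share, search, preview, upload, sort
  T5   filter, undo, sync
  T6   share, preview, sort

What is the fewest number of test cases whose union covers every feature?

T1, T4, T5 together cover {checkout, share, filter, search, preview, undo, sync, upload, sort} — every feature.
No 2 of the 6 test cases cover everything (all 15 pairs fall short), so 3 is minimum.

3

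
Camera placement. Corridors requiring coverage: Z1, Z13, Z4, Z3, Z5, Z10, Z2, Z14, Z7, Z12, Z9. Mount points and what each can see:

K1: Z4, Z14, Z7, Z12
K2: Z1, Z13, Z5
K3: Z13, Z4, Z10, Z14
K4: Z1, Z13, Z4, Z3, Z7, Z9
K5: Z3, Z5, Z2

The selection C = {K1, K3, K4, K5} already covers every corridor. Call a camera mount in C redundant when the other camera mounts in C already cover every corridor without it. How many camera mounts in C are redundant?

0

Drop K1: Z12 uncovered — not redundant.
Drop K3: Z10 uncovered — not redundant.
Drop K4: Z1, Z9 uncovered — not redundant.
Drop K5: Z5, Z2 uncovered — not redundant.
None of the camera mounts in C is redundant.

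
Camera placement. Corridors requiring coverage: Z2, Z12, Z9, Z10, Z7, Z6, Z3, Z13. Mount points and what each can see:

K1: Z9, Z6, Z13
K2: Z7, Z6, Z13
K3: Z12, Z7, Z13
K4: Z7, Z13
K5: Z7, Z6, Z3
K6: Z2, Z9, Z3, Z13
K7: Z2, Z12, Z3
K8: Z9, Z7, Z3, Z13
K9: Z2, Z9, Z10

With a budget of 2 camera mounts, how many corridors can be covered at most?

6

Choosing K1, K7 covers {Z2, Z12, Z9, Z6, Z3, Z13} — 6 corridors.
No choice of 2 camera mounts does better; here Z10, Z7 are left uncovered.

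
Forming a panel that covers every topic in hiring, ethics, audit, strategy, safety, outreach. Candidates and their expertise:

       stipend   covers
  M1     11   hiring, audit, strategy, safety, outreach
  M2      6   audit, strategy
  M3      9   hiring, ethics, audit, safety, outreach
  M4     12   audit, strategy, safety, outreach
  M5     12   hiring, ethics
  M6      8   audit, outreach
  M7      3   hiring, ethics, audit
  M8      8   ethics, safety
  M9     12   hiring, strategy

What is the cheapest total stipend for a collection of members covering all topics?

14

M1, M7 cover every topic at stipend 11 + 3 = 14.
Any cover uses at least 2 members; among all covering selections none totals below 14.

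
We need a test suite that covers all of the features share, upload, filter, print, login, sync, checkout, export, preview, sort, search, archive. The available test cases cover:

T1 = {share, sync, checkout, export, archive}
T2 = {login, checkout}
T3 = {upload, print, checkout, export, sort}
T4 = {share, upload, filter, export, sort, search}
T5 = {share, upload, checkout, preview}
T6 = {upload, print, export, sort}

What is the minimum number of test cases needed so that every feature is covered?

5

T1, T2, T3, T4, T5 together cover {share, upload, filter, print, login, sync, checkout, export, preview, sort, search, archive} — every feature.
No 4 of the 6 test cases cover everything (all 15 size-4 selections fall short), so 5 is minimum.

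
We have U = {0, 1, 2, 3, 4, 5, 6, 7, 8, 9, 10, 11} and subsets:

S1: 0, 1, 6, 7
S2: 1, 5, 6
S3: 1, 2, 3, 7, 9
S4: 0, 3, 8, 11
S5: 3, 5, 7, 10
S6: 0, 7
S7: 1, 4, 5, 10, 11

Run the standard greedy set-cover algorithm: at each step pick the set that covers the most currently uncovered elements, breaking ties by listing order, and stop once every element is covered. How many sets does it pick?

4

Pick 1: S3 covers 5 new elements (1, 2, 3, 7, 9).
Pick 2: S7 covers 4 new elements (4, 5, 10, 11).
Pick 3: S1 covers 2 new elements (0, 6).
Pick 4: S4 covers 1 new elements (8).
Greedy uses 4 sets.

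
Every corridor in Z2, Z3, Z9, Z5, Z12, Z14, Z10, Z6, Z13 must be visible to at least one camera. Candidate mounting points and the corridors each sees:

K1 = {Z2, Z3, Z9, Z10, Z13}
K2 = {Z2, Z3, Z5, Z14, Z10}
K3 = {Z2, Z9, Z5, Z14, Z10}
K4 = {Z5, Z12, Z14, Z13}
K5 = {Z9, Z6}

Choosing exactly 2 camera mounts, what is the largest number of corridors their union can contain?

8

Choosing K1, K4 covers {Z2, Z3, Z9, Z5, Z12, Z14, Z10, Z13} — 8 corridors.
No choice of 2 camera mounts does better; here Z6 is left uncovered.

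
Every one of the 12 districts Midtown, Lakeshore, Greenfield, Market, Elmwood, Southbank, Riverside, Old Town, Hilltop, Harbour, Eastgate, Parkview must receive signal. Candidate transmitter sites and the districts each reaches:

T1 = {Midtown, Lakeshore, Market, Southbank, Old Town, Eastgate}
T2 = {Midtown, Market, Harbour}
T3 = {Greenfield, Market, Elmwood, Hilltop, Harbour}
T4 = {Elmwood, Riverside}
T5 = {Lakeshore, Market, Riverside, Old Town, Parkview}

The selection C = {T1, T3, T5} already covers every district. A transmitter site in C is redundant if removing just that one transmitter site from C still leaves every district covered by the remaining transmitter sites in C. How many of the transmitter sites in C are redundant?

Drop T1: Midtown, Southbank, Eastgate uncovered — not redundant.
Drop T3: Greenfield, Elmwood, Hilltop, Harbour uncovered — not redundant.
Drop T5: Riverside, Parkview uncovered — not redundant.
None of the transmitter sites in C is redundant.

0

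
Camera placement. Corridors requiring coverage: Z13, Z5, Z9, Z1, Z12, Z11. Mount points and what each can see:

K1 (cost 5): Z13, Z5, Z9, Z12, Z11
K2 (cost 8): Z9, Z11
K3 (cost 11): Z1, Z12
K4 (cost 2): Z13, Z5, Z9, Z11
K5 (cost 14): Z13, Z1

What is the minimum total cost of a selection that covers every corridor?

K3, K4 cover every corridor at cost 11 + 2 = 13.
Any cover uses at least 2 camera mounts; among all covering selections none totals below 13.
Greedy by coverage-per-cost would pick K4, K1, K3 for 18 — worse than the optimum 13.

13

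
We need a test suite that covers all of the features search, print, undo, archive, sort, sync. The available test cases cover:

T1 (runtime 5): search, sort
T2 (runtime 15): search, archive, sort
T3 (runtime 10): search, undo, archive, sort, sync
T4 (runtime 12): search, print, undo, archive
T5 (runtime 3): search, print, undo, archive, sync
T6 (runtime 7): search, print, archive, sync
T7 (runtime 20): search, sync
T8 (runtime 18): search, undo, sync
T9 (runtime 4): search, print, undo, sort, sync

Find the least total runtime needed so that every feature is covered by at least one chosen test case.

7

T5, T9 cover every feature at runtime 3 + 4 = 7.
Any cover uses at least 2 test cases; among all covering selections none totals below 7.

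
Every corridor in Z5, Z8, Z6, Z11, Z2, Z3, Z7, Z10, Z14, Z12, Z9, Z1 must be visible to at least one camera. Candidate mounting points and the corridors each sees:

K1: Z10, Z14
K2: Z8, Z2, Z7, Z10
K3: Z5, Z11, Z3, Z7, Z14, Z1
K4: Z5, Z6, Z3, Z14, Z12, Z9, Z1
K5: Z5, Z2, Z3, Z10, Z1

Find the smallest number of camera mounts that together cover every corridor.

K2, K3, K4 together cover {Z5, Z8, Z6, Z11, Z2, Z3, Z7, Z10, Z14, Z12, Z9, Z1} — every corridor.
No 2 of the 5 camera mounts cover everything (all 10 pairs fall short), so 3 is minimum.

3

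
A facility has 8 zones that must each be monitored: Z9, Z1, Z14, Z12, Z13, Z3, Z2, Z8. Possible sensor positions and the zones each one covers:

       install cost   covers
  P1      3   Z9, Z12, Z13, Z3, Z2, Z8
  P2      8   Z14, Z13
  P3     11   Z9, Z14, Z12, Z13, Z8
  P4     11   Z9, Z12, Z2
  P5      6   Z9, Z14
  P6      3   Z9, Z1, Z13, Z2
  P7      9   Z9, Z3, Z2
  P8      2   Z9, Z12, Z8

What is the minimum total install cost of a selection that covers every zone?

P1, P5, P6 cover every zone at install cost 3 + 6 + 3 = 12.
Any cover uses at least 3 sensor positions; among all covering selections none totals below 12.

12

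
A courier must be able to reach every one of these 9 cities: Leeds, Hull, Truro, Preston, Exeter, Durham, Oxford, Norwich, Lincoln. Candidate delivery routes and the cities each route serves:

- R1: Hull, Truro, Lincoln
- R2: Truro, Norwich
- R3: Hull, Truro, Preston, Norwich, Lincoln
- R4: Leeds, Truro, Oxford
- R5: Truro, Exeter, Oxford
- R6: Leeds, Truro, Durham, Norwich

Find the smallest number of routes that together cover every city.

3

R3, R5, R6 together cover {Leeds, Hull, Truro, Preston, Exeter, Durham, Oxford, Norwich, Lincoln} — every city.
No 2 of the 6 routes cover everything (all 15 pairs fall short), so 3 is minimum.
Greedy (largest uncovered first) would take R3, R4, R5, R6 — 4 routes — but 3 suffice.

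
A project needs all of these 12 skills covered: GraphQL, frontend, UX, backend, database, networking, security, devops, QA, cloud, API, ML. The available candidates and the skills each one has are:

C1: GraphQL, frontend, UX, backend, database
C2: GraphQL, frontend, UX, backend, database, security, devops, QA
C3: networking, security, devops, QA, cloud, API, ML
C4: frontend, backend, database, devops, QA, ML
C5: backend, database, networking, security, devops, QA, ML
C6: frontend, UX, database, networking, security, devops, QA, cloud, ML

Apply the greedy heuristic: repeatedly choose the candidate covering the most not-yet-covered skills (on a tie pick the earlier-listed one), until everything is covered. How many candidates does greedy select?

3

Pick 1: C6 covers 9 new skills (frontend, UX, database, networking, security, devops, QA, cloud, ML).
Pick 2: C1 covers 2 new skills (GraphQL, backend).
Pick 3: C3 covers 1 new skills (API).
Greedy uses 3 candidates. (The true minimum is 2.)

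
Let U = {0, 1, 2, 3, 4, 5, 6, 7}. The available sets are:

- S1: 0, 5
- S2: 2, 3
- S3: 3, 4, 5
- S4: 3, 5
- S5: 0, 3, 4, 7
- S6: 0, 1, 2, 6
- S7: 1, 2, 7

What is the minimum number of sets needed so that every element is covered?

S1, S5, S6 together cover {0, 1, 2, 3, 4, 5, 6, 7} — every element.
No 2 of the 7 sets cover everything (all 21 pairs fall short), so 3 is minimum.

3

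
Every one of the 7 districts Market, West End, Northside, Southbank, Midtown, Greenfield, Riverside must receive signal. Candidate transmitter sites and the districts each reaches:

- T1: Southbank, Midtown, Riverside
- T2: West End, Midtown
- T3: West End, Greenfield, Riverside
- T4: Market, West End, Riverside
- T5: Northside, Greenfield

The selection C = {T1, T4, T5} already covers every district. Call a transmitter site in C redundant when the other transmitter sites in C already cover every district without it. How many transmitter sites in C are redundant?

0

Drop T1: Southbank, Midtown uncovered — not redundant.
Drop T4: Market, West End uncovered — not redundant.
Drop T5: Northside, Greenfield uncovered — not redundant.
None of the transmitter sites in C is redundant.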